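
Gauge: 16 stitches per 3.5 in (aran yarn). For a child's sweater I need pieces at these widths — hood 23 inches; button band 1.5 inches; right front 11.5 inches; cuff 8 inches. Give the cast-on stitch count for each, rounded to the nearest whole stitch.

Rate = 16/3.5 = 4.571 sts per in.
hood: 23 × 4.571 = 105.14 → 105.
button band: 1.5 × 4.571 = 6.86 → 7.
right front: 11.5 × 4.571 = 52.57 → 53.
cuff: 8 × 4.571 = 36.57 → 37.

hood 105; button band 7; right front 53; cuff 37.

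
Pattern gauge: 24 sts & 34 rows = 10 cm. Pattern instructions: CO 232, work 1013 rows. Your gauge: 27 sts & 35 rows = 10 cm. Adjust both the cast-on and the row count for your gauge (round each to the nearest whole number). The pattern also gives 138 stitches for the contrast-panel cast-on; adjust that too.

Cast on 261 stitches; work 1043 rows; contrast-panel cast-on 155 stitches.

Stitches: 232 × 27/24 = 261.00 → 261.
Rows: 1013 × 35/34 = 1042.79 → 1043.
contrast-panel cast-on: 138 × 27/24 = 155.25 → 155.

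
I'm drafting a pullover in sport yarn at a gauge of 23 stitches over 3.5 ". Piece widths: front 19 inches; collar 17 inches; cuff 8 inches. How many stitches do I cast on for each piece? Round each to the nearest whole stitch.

Rate = 23/3.5 = 6.571 sts per in.
front: 19 × 6.571 = 124.86 → 125.
collar: 17 × 6.571 = 111.71 → 112.
cuff: 8 × 6.571 = 52.57 → 53.

front 125; collar 112; cuff 53.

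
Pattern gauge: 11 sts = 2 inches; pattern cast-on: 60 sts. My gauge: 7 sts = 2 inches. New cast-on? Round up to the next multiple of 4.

Scale factor = 7 / 11 = 0.636.
60 × 7 / 11 = 38.18 sts.
→ 40 sts.

40 stitches.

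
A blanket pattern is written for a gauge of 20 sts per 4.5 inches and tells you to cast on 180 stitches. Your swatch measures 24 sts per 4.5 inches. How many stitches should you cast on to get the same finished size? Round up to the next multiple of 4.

CO 216 sts.

Scale factor = 24 / 20 = 1.200.
180 × 24 / 20 = 216.00 sts.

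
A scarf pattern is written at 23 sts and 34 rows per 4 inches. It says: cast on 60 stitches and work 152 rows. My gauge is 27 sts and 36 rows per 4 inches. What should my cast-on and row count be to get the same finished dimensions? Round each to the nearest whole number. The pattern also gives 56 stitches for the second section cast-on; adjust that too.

Cast on 70 stitches; work 161 rows; second section cast-on 66 stitches.

Stitches: 60 × 27/23 = 70.43 → 70.
Rows: 152 × 36/34 = 160.94 → 161.
second section cast-on: 56 × 27/23 = 65.74 → 66.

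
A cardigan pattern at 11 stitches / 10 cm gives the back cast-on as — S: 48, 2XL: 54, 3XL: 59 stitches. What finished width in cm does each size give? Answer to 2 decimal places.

S 43.64 cm; 2XL 49.09 cm; 3XL 53.64 cm.

11/10 = 1.1 sts per cm.
S: 48 / 1.1 = 43.636 → 43.64 cm.
2XL: 54 / 1.1 = 49.091 → 49.09 cm.
3XL: 59 / 1.1 = 53.636 → 53.64 cm.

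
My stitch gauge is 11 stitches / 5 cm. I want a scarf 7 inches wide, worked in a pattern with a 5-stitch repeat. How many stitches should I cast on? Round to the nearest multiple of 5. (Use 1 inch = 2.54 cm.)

CO 40 sts.

7 in = 7 × 2.54 = 17.78 cm.
11 / 5 = 2.2 sts/cm.
17.78 × 2.2 = 39.12 sts.
→ 40.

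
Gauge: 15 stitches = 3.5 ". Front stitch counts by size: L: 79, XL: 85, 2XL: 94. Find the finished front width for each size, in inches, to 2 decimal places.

L 18.43 inches; XL 19.83 inches; 2XL 21.93 inches.

15/3.5 = 4.286 sts per in.
L: 79 / 4.286 = 18.433 → 18.43 in.
XL: 85 / 4.286 = 19.833 → 19.83 in.
2XL: 94 / 4.286 = 21.933 → 21.93 in.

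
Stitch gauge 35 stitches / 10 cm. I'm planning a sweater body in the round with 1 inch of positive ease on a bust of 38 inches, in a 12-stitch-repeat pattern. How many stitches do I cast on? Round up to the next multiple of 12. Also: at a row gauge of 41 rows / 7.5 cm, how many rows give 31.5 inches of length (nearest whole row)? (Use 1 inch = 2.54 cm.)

Cast on 348 stitches; work 437 rows.

Finished = 38 + 1 = 39 inches.
39 inches × 2.54 = 99.06 cm.
35/10 = 3.5 sts per cm; 99.06 × 3.5 = 346.71 sts.
Next multiple of 12 → 348.
31.5 inches = 80.01 cm; × 5.467 = 437.39 → 437 rows.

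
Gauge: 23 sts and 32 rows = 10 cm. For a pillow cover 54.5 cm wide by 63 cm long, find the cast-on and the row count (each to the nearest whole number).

Stitch gauge = 23/10 = 2.3 sts/cm; 54.5 × 2.3 = 125.35 → 125 sts.
Row gauge = 32/10 = 3.2 rows/cm; 63 × 3.2 = 201.60 → 202 rows.

Cast on 125 stitches and work 202 rows.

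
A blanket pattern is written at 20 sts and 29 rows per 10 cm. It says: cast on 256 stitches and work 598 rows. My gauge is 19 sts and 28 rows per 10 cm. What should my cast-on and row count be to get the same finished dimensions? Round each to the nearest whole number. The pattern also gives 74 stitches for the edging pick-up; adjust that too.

Cast on 243 stitches; work 577 rows; edging pick-up 70 stitches.

Stitches: 256 × 19/20 = 243.20 → 243.
Rows: 598 × 28/29 = 577.38 → 577.
edging pick-up: 74 × 19/20 = 70.30 → 70.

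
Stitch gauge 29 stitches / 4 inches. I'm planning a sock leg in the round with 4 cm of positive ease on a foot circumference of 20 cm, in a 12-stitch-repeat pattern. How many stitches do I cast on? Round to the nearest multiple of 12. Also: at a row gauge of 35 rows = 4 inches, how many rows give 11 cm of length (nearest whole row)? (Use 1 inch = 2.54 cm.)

Finished = 20 + 4 = 24 cm.
24 cm × 1/2.54 = 9.45 inches.
29/4 = 7.25 sts per in; 9.45 × 7.25 = 68.50 sts.
Nearest multiple of 12 → 72.
11 cm = 4.33 inches; × 8.75 = 37.89 → 38 rows.

Cast on 72 stitches; work 38 rows.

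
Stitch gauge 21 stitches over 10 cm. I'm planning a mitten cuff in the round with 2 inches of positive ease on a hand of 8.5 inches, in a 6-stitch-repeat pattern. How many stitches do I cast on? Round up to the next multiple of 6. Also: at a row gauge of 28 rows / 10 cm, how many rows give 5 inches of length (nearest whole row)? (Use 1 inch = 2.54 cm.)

Cast on 60 stitches; work 36 rows.

Finished = 8.5 + 2 = 10.5 inches.
10.5 inches × 2.54 = 26.67 cm.
21/10 = 2.1 sts per cm; 26.67 × 2.1 = 56.01 sts.
Next multiple of 6 → 60.
5 inches = 12.70 cm; × 2.8 = 35.56 → 36 rows.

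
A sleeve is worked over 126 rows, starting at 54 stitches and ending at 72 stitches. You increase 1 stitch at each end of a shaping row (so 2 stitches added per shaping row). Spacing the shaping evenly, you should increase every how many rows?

Increase every 14th row.

Stitches to add: |72 − 54| = 18.
Shaping rows needed: 18 / 2 = 9.
126 rows / 9 = every 14 rows.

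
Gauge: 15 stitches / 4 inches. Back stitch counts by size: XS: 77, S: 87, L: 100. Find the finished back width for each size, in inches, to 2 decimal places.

15/4 = 3.75 sts per in.
XS: 77 / 3.75 = 20.533 → 20.53 in.
S: 87 / 3.75 = 23.200 → 23.20 in.
L: 100 / 3.75 = 26.667 → 26.67 in.

XS 20.53 inches; S 23.20 inches; L 26.67 inches.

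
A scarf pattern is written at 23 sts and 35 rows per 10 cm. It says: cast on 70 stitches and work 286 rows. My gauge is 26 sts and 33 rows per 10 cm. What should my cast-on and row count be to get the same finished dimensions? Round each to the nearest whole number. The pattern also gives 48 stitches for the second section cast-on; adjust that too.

Cast on 79 stitches; work 270 rows; second section cast-on 54 stitches.

Stitches: 70 × 26/23 = 79.13 → 79.
Rows: 286 × 33/35 = 269.66 → 270.
second section cast-on: 48 × 26/23 = 54.26 → 54.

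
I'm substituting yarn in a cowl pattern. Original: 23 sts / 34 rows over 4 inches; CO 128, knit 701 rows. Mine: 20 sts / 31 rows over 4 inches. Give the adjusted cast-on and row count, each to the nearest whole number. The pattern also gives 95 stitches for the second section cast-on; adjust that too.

Stitches: 128 × 20/23 = 111.30 → 111.
Rows: 701 × 31/34 = 639.15 → 639.
second section cast-on: 95 × 20/23 = 82.61 → 83.

Cast on 111 stitches; work 639 rows; second section cast-on 83 stitches.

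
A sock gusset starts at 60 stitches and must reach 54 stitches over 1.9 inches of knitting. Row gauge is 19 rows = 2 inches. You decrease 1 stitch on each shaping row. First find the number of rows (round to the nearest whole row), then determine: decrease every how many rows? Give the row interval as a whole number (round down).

Rows = 1.9 × 9.5 = 18.1 → 18 rows.
Stitches to remove: 6 → 6 shaping rows (at 1 st each).
18 / 6 = 3.00 → every 3 rows.

Decrease every 3rd row.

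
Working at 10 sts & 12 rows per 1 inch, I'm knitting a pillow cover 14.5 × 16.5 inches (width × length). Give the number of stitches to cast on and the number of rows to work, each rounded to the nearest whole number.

Cast on 145 stitches and work 198 rows.

Stitch gauge = 10/1 = 10 sts/in; 14.5 × 10 = 145.00 → 145 sts.
Row gauge = 12/1 = 12 rows/in; 16.5 × 12 = 198.00 → 198 rows.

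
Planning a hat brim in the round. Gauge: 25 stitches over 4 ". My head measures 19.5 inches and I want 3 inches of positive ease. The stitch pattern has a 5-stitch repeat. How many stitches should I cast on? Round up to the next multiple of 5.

145 stitches.

Finished = 19.5 + 3 = 22.5 inches.
25 / 4 = 6.25 sts/in.
22.5 × 6.25 = 140.62 sts.
Next multiple of 5: 145.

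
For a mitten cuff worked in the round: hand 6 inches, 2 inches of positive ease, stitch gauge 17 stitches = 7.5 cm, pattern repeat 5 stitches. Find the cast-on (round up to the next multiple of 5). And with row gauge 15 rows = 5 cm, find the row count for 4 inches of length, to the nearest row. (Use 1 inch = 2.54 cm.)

Cast on 50 stitches; work 30 rows.

Finished = 6 + 2 = 8 inches.
8 inches × 2.54 = 20.32 cm.
17/7.5 = 2.267 sts per cm; 20.32 × 2.267 = 46.06 sts.
Next multiple of 5 → 50.
4 inches = 10.16 cm; × 3 = 30.48 → 30 rows.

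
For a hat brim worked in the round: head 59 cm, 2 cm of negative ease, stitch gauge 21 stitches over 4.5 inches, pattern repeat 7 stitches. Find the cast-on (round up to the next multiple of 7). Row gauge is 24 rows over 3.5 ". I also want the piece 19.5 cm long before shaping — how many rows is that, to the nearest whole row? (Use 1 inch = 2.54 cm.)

Cast on 105 stitches; work 53 rows.

Finished = 59 − 2 = 57 cm.
57 cm × 1/2.54 = 22.44 inches.
21/4.5 = 4.667 sts per in; 22.44 × 4.667 = 104.72 sts.
Next multiple of 7 → 105.
19.5 cm = 7.68 inches; × 6.857 = 52.64 → 53 rows.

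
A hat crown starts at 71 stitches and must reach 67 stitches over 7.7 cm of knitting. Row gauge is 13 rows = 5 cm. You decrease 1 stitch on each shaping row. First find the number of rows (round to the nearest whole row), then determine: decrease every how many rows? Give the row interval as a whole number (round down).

Rows = 7.7 × 2.6 = 20.0 → 20 rows.
Stitches to remove: 4 → 4 shaping rows (at 1 st each).
20 / 4 = 5.00 → every 5 rows.

Decrease every 5th row.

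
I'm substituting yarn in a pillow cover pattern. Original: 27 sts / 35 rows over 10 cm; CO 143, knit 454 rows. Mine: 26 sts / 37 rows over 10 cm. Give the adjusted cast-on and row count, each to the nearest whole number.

Stitches: 143 × 26/27 = 137.70 → 138.
Rows: 454 × 37/35 = 479.94 → 480.

Cast on 138 stitches; work 480 rows.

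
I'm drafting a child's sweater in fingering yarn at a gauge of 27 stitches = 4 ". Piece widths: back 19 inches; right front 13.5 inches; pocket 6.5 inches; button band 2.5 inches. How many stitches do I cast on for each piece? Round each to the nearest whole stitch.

back 128; right front 91; pocket 44; button band 17.

Rate = 27/4 = 6.75 sts per in.
back: 19 × 6.75 = 128.25 → 128.
right front: 13.5 × 6.75 = 91.12 → 91.
pocket: 6.5 × 6.75 = 43.88 → 44.
button band: 2.5 × 6.75 = 16.88 → 17.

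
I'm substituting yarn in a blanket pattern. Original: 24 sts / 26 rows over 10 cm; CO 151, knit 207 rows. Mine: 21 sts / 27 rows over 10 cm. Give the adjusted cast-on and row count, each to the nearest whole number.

Cast on 132 stitches; work 215 rows.

Stitches: 151 × 21/24 = 132.12 → 132.
Rows: 207 × 27/26 = 214.96 → 215.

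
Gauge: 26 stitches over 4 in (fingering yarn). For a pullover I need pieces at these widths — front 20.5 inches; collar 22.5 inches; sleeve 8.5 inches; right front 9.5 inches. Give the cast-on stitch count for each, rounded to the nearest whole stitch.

Rate = 26/4 = 6.5 sts per in.
front: 20.5 × 6.5 = 133.25 → 133.
collar: 22.5 × 6.5 = 146.25 → 146.
sleeve: 8.5 × 6.5 = 55.25 → 55.
right front: 9.5 × 6.5 = 61.75 → 62.

front 133; collar 146; sleeve 55; right front 62.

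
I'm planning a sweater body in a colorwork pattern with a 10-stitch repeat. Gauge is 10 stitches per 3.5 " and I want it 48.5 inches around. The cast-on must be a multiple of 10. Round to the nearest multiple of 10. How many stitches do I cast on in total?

Cast on 140 stitches.

10 / 3.5 = 2.857 sts per inch.
48.5 × 2.857 = 138.57 sts.
Nearest multiple of 10: 140.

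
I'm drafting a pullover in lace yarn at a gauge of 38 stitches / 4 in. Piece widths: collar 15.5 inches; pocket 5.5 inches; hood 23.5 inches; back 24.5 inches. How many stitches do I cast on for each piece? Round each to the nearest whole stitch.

Rate = 38/4 = 9.5 sts per in.
collar: 15.5 × 9.5 = 147.25 → 147.
pocket: 5.5 × 9.5 = 52.25 → 52.
hood: 23.5 × 9.5 = 223.25 → 223.
back: 24.5 × 9.5 = 232.75 → 233.

collar 147; pocket 52; hood 223; back 233.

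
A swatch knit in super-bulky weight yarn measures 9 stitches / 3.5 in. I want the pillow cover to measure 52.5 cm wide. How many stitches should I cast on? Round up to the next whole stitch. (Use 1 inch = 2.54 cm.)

54 stitches.

52.5 cm = 20.67 in.
9 stitches / 3.5 in = 2.571 stitches per inch.
20.67 × 2.571 = 53.15 stitches.
Round up → 54.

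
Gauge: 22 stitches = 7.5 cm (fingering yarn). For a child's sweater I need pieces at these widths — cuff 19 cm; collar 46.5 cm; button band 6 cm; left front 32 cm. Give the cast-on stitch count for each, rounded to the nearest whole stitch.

cuff 56; collar 136; button band 18; left front 94.

Rate = 22/7.5 = 2.933 sts per cm.
cuff: 19 × 2.933 = 55.73 → 56.
collar: 46.5 × 2.933 = 136.40 → 136.
button band: 6 × 2.933 = 17.60 → 18.
left front: 32 × 2.933 = 93.87 → 94.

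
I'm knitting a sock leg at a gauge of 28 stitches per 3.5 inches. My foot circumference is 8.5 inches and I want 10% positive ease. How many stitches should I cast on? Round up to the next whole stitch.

Finished = 8.5 × 1.10 = 9.35 in.
28 / 3.5 = 8 sts per inch.
9.35 × 8 = 74.80 sts.
→ 75 sts.

75 stitches.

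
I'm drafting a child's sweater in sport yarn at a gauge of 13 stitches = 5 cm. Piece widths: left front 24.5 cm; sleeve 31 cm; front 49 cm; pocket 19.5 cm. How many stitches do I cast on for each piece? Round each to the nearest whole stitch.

left front 64; sleeve 81; front 127; pocket 51.

Rate = 13/5 = 2.6 sts per cm.
left front: 24.5 × 2.6 = 63.70 → 64.
sleeve: 31 × 2.6 = 80.60 → 81.
front: 49 × 2.6 = 127.40 → 127.
pocket: 19.5 × 2.6 = 50.70 → 51.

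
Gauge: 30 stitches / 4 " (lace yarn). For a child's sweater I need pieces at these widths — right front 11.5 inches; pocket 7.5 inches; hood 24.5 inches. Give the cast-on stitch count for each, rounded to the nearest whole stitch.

right front 86; pocket 56; hood 184.

Rate = 30/4 = 7.5 sts per in.
right front: 11.5 × 7.5 = 86.25 → 86.
pocket: 7.5 × 7.5 = 56.25 → 56.
hood: 24.5 × 7.5 = 183.75 → 184.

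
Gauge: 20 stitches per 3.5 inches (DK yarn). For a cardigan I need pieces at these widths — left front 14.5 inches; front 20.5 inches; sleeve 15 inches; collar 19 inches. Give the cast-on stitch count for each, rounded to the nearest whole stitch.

left front 83; front 117; sleeve 86; collar 109.

Rate = 20/3.5 = 5.714 sts per in.
left front: 14.5 × 5.714 = 82.86 → 83.
front: 20.5 × 5.714 = 117.14 → 117.
sleeve: 15 × 5.714 = 85.71 → 86.
collar: 19 × 5.714 = 108.57 → 109.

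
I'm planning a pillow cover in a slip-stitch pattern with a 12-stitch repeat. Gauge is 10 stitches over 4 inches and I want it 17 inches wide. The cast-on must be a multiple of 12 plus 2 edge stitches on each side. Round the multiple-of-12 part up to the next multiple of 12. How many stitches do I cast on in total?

52 stitches.

10 / 4 = 2.5 sts per inch.
17 × 2.5 = 42.50 sts.
Less 4 edge sts → 38.50 for the repeat.
Next multiple of 12: 48.
Add back 4 edge sts → 52.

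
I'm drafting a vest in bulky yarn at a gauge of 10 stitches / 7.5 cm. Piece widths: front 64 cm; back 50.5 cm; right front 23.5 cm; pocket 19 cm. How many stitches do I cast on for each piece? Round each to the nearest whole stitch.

Rate = 10/7.5 = 1.333 sts per cm.
front: 64 × 1.333 = 85.33 → 85.
back: 50.5 × 1.333 = 67.33 → 67.
right front: 23.5 × 1.333 = 31.33 → 31.
pocket: 19 × 1.333 = 25.33 → 25.

front 85; back 67; right front 31; pocket 25.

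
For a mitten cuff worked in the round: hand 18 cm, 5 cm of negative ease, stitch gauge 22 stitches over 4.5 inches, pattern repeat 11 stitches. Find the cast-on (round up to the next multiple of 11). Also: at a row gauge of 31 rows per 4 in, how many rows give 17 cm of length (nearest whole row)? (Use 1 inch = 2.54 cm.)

Cast on 33 stitches; work 52 rows.

Finished = 18 − 5 = 13 cm.
13 cm × 1/2.54 = 5.12 inches.
22/4.5 = 4.889 sts per in; 5.12 × 4.889 = 25.02 sts.
Next multiple of 11 → 33.
17 cm = 6.69 inches; × 7.75 = 51.87 → 52 rows.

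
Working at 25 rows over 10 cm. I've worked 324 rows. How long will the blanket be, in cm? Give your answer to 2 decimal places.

25 rows / 10 cm = 2.5 rows per cm.
324 / 2.5 = 129.600 cm.

129.60 cm.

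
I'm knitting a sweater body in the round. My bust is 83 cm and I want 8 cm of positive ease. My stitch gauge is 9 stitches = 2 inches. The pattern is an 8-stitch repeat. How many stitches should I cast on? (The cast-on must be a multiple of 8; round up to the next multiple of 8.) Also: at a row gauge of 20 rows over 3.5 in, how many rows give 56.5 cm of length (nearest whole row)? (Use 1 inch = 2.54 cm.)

Finished = 83 + 8 = 91 cm.
91 cm × 1/2.54 = 35.83 inches.
9/2 = 4.5 sts per in; 35.83 × 4.5 = 161.22 sts.
Next multiple of 8 → 168.
56.5 cm = 22.24 inches; × 5.714 = 127.11 → 127 rows.

Cast on 168 stitches; work 127 rows.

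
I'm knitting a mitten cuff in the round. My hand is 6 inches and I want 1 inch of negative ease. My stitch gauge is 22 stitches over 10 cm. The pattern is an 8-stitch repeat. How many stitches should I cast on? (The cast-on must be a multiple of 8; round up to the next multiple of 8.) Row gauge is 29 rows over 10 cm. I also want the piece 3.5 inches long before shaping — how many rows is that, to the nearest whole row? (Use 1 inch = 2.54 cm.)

Cast on 32 stitches; work 26 rows.

Finished = 6 − 1 = 5 inches.
5 inches × 2.54 = 12.70 cm.
22/10 = 2.2 sts per cm; 12.70 × 2.2 = 27.94 sts.
Next multiple of 8 → 32.
3.5 inches = 8.89 cm; × 2.9 = 25.78 → 26 rows.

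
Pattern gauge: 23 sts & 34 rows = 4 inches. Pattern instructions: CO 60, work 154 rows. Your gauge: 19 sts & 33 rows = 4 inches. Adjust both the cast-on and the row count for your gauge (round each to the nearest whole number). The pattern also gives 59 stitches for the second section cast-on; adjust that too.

Stitches: 60 × 19/23 = 49.57 → 50.
Rows: 154 × 33/34 = 149.47 → 149.
second section cast-on: 59 × 19/23 = 48.74 → 49.

Cast on 50 stitches; work 149 rows; second section cast-on 49 stitches.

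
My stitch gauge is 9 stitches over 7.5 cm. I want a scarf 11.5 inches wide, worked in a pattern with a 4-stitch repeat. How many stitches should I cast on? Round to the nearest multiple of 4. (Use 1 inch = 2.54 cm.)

11.5 in = 11.5 × 2.54 = 29.21 cm.
9 / 7.5 = 1.2 sts/cm.
29.21 × 1.2 = 35.05 sts.
→ 36.

Cast on 36 stitches.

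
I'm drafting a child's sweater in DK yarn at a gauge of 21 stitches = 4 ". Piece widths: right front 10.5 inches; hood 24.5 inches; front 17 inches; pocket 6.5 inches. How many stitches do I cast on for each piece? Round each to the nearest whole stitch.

Rate = 21/4 = 5.25 sts per in.
right front: 10.5 × 5.25 = 55.12 → 55.
hood: 24.5 × 5.25 = 128.62 → 129.
front: 17 × 5.25 = 89.25 → 89.
pocket: 6.5 × 5.25 = 34.12 → 34.

right front 55; hood 129; front 89; pocket 34.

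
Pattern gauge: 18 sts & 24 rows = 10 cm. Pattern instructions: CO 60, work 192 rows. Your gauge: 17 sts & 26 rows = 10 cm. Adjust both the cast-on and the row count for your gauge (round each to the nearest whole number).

Stitches: 60 × 17/18 = 56.67 → 57.
Rows: 192 × 26/24 = 208.00 → 208.

Cast on 57 stitches; work 208 rows.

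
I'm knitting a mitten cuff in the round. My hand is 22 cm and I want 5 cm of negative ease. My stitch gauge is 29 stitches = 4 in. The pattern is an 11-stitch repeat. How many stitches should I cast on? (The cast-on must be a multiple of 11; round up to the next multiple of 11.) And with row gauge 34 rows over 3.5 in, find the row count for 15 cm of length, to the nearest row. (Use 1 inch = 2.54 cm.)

Cast on 55 stitches; work 57 rows.

Finished = 22 − 5 = 17 cm.
17 cm × 1/2.54 = 6.69 inches.
29/4 = 7.25 sts per in; 6.69 × 7.25 = 48.52 sts.
Next multiple of 11 → 55.
15 cm = 5.91 inches; × 9.714 = 57.37 → 57 rows.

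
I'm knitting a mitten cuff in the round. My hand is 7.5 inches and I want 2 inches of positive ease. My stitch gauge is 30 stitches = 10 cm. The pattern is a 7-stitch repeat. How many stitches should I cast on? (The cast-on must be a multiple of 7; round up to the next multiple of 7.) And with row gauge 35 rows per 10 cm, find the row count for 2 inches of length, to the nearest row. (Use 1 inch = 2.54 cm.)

Finished = 7.5 + 2 = 9.5 inches.
9.5 inches × 2.54 = 24.13 cm.
30/10 = 3 sts per cm; 24.13 × 3 = 72.39 sts.
Next multiple of 7 → 77.
2 inches = 5.08 cm; × 3.5 = 17.78 → 18 rows.

Cast on 77 stitches; work 18 rows.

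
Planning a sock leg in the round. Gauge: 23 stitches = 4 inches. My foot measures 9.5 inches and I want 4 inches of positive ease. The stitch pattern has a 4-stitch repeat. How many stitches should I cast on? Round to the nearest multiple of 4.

Finished = 9.5 + 4 = 13.5 inches.
23 / 4 = 5.75 sts/in.
13.5 × 5.75 = 77.62 sts.
Nearest multiple of 4: 76.

76 stitches.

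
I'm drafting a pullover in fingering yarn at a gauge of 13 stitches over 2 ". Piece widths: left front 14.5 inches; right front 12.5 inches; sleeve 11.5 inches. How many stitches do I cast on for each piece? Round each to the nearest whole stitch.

left front 94; right front 81; sleeve 75.

Rate = 13/2 = 6.5 sts per in.
left front: 14.5 × 6.5 = 94.25 → 94.
right front: 12.5 × 6.5 = 81.25 → 81.
sleeve: 11.5 × 6.5 = 74.75 → 75.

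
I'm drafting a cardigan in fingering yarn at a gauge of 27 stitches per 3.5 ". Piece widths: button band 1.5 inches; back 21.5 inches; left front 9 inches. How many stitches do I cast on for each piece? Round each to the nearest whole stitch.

Rate = 27/3.5 = 7.714 sts per in.
button band: 1.5 × 7.714 = 11.57 → 12.
back: 21.5 × 7.714 = 165.86 → 166.
left front: 9 × 7.714 = 69.43 → 69.

button band 12; back 166; left front 69.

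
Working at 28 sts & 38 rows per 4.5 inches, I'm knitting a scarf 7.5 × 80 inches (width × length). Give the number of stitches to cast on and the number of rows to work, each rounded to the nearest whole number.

Cast on 47 stitches and work 676 rows.

Stitch gauge = 28/4.5 = 6.222 sts/in; 7.5 × 6.222 = 46.67 → 47 sts.
Row gauge = 38/4.5 = 8.444 rows/in; 80 × 8.444 = 675.56 → 676 rows.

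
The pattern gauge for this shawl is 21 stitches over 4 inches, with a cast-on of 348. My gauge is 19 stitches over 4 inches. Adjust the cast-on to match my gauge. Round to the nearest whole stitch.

Scale factor = 19 / 21 = 0.905.
348 × 19 / 21 = 314.86 sts.
→ 315 sts.

315 stitches.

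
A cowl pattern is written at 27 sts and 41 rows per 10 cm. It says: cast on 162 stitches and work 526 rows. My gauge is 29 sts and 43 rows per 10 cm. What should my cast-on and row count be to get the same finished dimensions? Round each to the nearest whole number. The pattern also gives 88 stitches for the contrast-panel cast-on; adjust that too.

Stitches: 162 × 29/27 = 174.00 → 174.
Rows: 526 × 43/41 = 551.66 → 552.
contrast-panel cast-on: 88 × 29/27 = 94.52 → 95.

Cast on 174 stitches; work 552 rows; contrast-panel cast-on 95 stitches.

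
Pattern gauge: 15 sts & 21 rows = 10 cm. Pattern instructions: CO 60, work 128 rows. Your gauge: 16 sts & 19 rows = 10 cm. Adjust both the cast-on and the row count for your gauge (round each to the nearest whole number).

Cast on 64 stitches; work 116 rows.

Stitches: 60 × 16/15 = 64.00 → 64.
Rows: 128 × 19/21 = 115.81 → 116.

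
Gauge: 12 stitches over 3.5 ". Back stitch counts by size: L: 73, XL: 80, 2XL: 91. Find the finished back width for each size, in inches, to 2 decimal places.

L 21.29 inches; XL 23.33 inches; 2XL 26.54 inches.

12/3.5 = 3.429 sts per in.
L: 73 / 3.429 = 21.292 → 21.29 in.
XL: 80 / 3.429 = 23.333 → 23.33 in.
2XL: 91 / 3.429 = 26.542 → 26.54 in.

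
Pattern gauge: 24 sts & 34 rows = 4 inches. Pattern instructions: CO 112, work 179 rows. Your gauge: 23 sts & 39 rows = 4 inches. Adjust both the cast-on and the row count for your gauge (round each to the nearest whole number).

Cast on 107 stitches; work 205 rows.

Stitches: 112 × 23/24 = 107.33 → 107.
Rows: 179 × 39/34 = 205.32 → 205.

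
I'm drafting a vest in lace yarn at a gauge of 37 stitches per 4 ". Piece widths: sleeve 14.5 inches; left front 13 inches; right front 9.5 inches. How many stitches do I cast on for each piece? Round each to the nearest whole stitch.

sleeve 134; left front 120; right front 88.

Rate = 37/4 = 9.25 sts per in.
sleeve: 14.5 × 9.25 = 134.12 → 134.
left front: 13 × 9.25 = 120.25 → 120.
right front: 9.5 × 9.25 = 87.88 → 88.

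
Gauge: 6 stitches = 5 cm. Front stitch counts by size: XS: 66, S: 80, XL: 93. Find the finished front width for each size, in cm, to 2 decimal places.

6/5 = 1.2 sts per cm.
XS: 66 / 1.2 = 55.000 → 55.00 cm.
S: 80 / 1.2 = 66.667 → 66.67 cm.
XL: 93 / 1.2 = 77.500 → 77.50 cm.

XS 55.00 cm; S 66.67 cm; XL 77.50 cm.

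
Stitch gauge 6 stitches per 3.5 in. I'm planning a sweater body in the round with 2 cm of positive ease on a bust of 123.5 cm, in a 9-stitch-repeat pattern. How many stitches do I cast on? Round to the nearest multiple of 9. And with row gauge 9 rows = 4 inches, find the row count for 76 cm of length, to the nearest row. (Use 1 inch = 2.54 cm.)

Cast on 81 stitches; work 67 rows.

Finished = 123.5 + 2 = 125.5 cm.
125.5 cm × 1/2.54 = 49.41 inches.
6/3.5 = 1.714 sts per in; 49.41 × 1.714 = 84.70 sts.
Nearest multiple of 9 → 81.
76 cm = 29.92 inches; × 2.25 = 67.32 → 67 rows.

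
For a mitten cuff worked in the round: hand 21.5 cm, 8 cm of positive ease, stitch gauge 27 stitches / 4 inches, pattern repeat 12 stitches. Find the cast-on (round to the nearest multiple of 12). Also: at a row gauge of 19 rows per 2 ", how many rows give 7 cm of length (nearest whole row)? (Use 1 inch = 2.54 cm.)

Finished = 21.5 + 8 = 29.5 cm.
29.5 cm × 1/2.54 = 11.61 inches.
27/4 = 6.75 sts per in; 11.61 × 6.75 = 78.40 sts.
Nearest multiple of 12 → 84.
7 cm = 2.76 inches; × 9.5 = 26.18 → 26 rows.

Cast on 84 stitches; work 26 rows.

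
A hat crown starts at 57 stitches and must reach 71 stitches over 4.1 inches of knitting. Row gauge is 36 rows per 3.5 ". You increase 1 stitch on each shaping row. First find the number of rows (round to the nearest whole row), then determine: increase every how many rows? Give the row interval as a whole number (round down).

Increase every 3rd row.

Rows = 4.1 × 10.286 = 42.2 → 42 rows.
Stitches to add: 14 → 14 shaping rows (at 1 st each).
42 / 14 = 3.00 → every 3 rows.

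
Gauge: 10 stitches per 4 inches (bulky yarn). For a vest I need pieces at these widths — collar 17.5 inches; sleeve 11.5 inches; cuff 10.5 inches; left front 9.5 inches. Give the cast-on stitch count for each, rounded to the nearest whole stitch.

Rate = 10/4 = 2.5 sts per in.
collar: 17.5 × 2.5 = 43.75 → 44.
sleeve: 11.5 × 2.5 = 28.75 → 29.
cuff: 10.5 × 2.5 = 26.25 → 26.
left front: 9.5 × 2.5 = 23.75 → 24.

collar 44; sleeve 29; cuff 26; left front 24.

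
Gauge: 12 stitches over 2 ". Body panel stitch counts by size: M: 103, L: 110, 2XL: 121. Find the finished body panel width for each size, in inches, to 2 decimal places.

12/2 = 6 sts per in.
M: 103 / 6 = 17.167 → 17.17 in.
L: 110 / 6 = 18.333 → 18.33 in.
2XL: 121 / 6 = 20.167 → 20.17 in.

M 17.17 inches; L 18.33 inches; 2XL 20.17 inches.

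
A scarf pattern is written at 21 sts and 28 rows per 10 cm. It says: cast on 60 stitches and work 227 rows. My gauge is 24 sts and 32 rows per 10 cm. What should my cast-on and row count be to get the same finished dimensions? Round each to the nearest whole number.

Stitches: 60 × 24/21 = 68.57 → 69.
Rows: 227 × 32/28 = 259.43 → 259.

Cast on 69 stitches; work 259 rows.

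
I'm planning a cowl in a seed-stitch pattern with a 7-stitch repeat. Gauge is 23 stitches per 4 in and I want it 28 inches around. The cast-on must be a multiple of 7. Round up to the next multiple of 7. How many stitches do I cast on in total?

23 / 4 = 5.75 sts per inch.
28 × 5.75 = 161.00 sts.
Next multiple of 7: 161.

CO 161 sts.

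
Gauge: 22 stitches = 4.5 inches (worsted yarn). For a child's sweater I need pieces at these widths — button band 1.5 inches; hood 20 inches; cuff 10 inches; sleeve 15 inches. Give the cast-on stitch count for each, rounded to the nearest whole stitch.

Rate = 22/4.5 = 4.889 sts per in.
button band: 1.5 × 4.889 = 7.33 → 7.
hood: 20 × 4.889 = 97.78 → 98.
cuff: 10 × 4.889 = 48.89 → 49.
sleeve: 15 × 4.889 = 73.33 → 73.

button band 7; hood 98; cuff 49; sleeve 73.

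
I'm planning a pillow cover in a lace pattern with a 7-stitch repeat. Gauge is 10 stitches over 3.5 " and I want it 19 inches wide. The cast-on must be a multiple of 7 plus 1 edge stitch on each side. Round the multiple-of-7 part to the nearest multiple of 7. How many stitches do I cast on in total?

Cast on 51 stitches.

10 / 3.5 = 2.857 sts per inch.
19 × 2.857 = 54.29 sts.
Less 2 edge sts → 52.29 for the repeat.
Nearest multiple of 7: 49.
Add back 2 edge sts → 51.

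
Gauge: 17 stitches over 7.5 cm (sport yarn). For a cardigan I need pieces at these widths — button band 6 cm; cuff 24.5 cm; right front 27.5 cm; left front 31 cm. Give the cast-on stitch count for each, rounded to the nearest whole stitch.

Rate = 17/7.5 = 2.267 sts per cm.
button band: 6 × 2.267 = 13.60 → 14.
cuff: 24.5 × 2.267 = 55.53 → 56.
right front: 27.5 × 2.267 = 62.33 → 62.
left front: 31 × 2.267 = 70.27 → 70.

button band 14; cuff 56; right front 62; left front 70.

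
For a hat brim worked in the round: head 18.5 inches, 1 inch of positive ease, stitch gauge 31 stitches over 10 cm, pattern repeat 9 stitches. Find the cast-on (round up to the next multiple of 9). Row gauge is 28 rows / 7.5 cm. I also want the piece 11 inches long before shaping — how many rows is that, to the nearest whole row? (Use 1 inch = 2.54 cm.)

Cast on 162 stitches; work 104 rows.

Finished = 18.5 + 1 = 19.5 inches.
19.5 inches × 2.54 = 49.53 cm.
31/10 = 3.1 sts per cm; 49.53 × 3.1 = 153.54 sts.
Next multiple of 9 → 162.
11 inches = 27.94 cm; × 3.733 = 104.31 → 104 rows.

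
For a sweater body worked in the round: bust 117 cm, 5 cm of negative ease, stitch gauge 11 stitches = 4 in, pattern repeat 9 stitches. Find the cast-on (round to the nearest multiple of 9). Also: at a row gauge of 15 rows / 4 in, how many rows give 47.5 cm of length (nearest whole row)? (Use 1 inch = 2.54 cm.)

Finished = 117 − 5 = 112 cm.
112 cm × 1/2.54 = 44.09 inches.
11/4 = 2.75 sts per in; 44.09 × 2.75 = 121.26 sts.
Nearest multiple of 9 → 117.
47.5 cm = 18.70 inches; × 3.75 = 70.13 → 70 rows.

Cast on 117 stitches; work 70 rows.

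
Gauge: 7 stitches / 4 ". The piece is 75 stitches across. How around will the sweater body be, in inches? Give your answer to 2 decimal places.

7 stitches / 4 inch = 1.75 stitches per inch.
75 / 1.75 = 42.857 inches.

42.86 inches.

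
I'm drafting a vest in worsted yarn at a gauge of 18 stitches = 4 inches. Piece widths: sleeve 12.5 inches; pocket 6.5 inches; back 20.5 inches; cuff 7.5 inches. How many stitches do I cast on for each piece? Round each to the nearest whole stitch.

sleeve 56; pocket 29; back 92; cuff 34.

Rate = 18/4 = 4.5 sts per in.
sleeve: 12.5 × 4.5 = 56.25 → 56.
pocket: 6.5 × 4.5 = 29.25 → 29.
back: 20.5 × 4.5 = 92.25 → 92.
cuff: 7.5 × 4.5 = 33.75 → 34.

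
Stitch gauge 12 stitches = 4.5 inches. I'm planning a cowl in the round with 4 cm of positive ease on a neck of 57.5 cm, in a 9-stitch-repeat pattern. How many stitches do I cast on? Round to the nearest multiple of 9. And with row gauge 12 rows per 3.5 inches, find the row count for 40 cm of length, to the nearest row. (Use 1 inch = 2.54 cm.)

Cast on 63 stitches; work 54 rows.

Finished = 57.5 + 4 = 61.5 cm.
61.5 cm × 1/2.54 = 24.21 inches.
12/4.5 = 2.667 sts per in; 24.21 × 2.667 = 64.57 sts.
Nearest multiple of 9 → 63.
40 cm = 15.75 inches; × 3.429 = 53.99 → 54 rows.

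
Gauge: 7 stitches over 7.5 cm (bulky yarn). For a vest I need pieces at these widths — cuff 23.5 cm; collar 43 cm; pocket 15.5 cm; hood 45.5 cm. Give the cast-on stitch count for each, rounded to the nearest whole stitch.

cuff 22; collar 40; pocket 14; hood 42.

Rate = 7/7.5 = 0.933 sts per cm.
cuff: 23.5 × 0.933 = 21.93 → 22.
collar: 43 × 0.933 = 40.13 → 40.
pocket: 15.5 × 0.933 = 14.47 → 14.
hood: 45.5 × 0.933 = 42.47 → 42.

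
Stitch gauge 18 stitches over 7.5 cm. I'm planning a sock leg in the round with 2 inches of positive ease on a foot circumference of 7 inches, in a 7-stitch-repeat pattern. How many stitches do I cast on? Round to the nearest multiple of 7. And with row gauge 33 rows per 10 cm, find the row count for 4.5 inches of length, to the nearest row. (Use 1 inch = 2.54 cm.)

Finished = 7 + 2 = 9 inches.
9 inches × 2.54 = 22.86 cm.
18/7.5 = 2.4 sts per cm; 22.86 × 2.4 = 54.86 sts.
Nearest multiple of 7 → 56.
4.5 inches = 11.43 cm; × 3.3 = 37.72 → 38 rows.

Cast on 56 stitches; work 38 rows.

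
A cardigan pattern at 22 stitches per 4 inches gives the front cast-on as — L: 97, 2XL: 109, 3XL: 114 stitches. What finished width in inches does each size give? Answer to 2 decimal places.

L 17.64 inches; 2XL 19.82 inches; 3XL 20.73 inches.

22/4 = 5.5 sts per in.
L: 97 / 5.5 = 17.636 → 17.64 in.
2XL: 109 / 5.5 = 19.818 → 19.82 in.
3XL: 114 / 5.5 = 20.727 → 20.73 in.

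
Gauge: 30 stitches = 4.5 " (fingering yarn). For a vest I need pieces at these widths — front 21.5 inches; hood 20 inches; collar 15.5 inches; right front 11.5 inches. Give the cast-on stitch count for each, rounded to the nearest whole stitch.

Rate = 30/4.5 = 6.667 sts per in.
front: 21.5 × 6.667 = 143.33 → 143.
hood: 20 × 6.667 = 133.33 → 133.
collar: 15.5 × 6.667 = 103.33 → 103.
right front: 11.5 × 6.667 = 76.67 → 77.

front 143; hood 133; collar 103; right front 77.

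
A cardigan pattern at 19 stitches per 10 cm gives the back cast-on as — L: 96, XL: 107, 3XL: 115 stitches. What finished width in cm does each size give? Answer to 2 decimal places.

19/10 = 1.9 sts per cm.
L: 96 / 1.9 = 50.526 → 50.53 cm.
XL: 107 / 1.9 = 56.316 → 56.32 cm.
3XL: 115 / 1.9 = 60.526 → 60.53 cm.

L 50.53 cm; XL 56.32 cm; 3XL 60.53 cm.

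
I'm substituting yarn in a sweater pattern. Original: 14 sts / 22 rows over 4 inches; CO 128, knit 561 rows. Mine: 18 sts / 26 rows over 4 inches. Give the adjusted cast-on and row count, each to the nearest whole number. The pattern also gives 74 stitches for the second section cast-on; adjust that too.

Stitches: 128 × 18/14 = 164.57 → 165.
Rows: 561 × 26/22 = 663.00 → 663.
second section cast-on: 74 × 18/14 = 95.14 → 95.

Cast on 165 stitches; work 663 rows; second section cast-on 95 stitches.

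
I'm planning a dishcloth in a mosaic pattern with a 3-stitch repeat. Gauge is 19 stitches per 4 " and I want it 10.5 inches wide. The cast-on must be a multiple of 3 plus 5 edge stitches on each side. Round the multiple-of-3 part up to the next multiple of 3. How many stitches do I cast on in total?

52 stitches.

19 / 4 = 4.75 sts per inch.
10.5 × 4.75 = 49.88 sts.
Less 10 edge sts → 39.88 for the repeat.
Next multiple of 3: 42.
Add back 10 edge sts → 52.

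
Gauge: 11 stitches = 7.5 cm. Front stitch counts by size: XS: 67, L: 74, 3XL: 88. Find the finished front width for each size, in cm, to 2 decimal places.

XS 45.68 cm; L 50.45 cm; 3XL 60.00 cm.

11/7.5 = 1.467 sts per cm.
XS: 67 / 1.467 = 45.682 → 45.68 cm.
L: 74 / 1.467 = 50.455 → 50.45 cm.
3XL: 88 / 1.467 = 60.000 → 60.00 cm.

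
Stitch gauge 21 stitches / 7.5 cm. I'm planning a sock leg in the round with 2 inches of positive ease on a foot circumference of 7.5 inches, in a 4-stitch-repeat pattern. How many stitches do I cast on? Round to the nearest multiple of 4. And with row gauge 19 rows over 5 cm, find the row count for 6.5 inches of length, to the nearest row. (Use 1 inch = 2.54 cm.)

Finished = 7.5 + 2 = 9.5 inches.
9.5 inches × 2.54 = 24.13 cm.
21/7.5 = 2.8 sts per cm; 24.13 × 2.8 = 67.56 sts.
Nearest multiple of 4 → 68.
6.5 inches = 16.51 cm; × 3.8 = 62.74 → 63 rows.

Cast on 68 stitches; work 63 rows.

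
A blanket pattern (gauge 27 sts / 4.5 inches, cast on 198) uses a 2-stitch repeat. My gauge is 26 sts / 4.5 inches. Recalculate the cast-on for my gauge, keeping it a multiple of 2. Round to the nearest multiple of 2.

198 × 26 / 27 = 190.67.
Nearest multiple of 2: 190.

Cast on 190 stitches.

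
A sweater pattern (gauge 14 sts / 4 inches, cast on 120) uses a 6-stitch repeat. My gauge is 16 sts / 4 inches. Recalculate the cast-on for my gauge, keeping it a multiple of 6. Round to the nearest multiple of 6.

CO 138 sts.

120 × 16 / 14 = 137.14.
Nearest multiple of 6: 138.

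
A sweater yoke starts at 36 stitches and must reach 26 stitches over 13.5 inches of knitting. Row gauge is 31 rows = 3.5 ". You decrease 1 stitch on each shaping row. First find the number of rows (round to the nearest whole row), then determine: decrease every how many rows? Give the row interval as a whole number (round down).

Rows = 13.5 × 8.857 = 119.6 → 120 rows.
Stitches to remove: 10 → 10 shaping rows (at 1 st each).
120 / 10 = 12.00 → every 12 rows.

Decrease every 12th row.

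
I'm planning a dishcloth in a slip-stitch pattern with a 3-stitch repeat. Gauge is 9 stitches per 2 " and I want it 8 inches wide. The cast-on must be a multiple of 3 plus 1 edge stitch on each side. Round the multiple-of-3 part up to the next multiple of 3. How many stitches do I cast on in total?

Cast on 38 stitches.

9 / 2 = 4.5 sts per inch.
8 × 4.5 = 36.00 sts.
Less 2 edge sts → 34.00 for the repeat.
Next multiple of 3: 36.
Add back 2 edge sts → 38.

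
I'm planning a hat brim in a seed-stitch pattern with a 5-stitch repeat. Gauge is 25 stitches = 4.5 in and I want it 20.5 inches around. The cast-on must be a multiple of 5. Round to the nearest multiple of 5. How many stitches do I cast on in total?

25 / 4.5 = 5.556 sts per inch.
20.5 × 5.556 = 113.89 sts.
Nearest multiple of 5: 115.

CO 115 sts.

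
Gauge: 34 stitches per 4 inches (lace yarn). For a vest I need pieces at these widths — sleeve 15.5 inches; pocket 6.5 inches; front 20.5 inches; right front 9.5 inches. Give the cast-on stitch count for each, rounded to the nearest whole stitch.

sleeve 132; pocket 55; front 174; right front 81.

Rate = 34/4 = 8.5 sts per in.
sleeve: 15.5 × 8.5 = 131.75 → 132.
pocket: 6.5 × 8.5 = 55.25 → 55.
front: 20.5 × 8.5 = 174.25 → 174.
right front: 9.5 × 8.5 = 80.75 → 81.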